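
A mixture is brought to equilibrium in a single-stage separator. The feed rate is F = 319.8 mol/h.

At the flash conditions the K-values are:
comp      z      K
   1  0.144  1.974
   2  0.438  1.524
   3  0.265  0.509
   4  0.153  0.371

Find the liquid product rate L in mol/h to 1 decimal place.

Material balance + equilibrium reduce to Σ zᵢ(Kᵢ−1)/(1+ψ(Kᵢ−1)) = 0.
g(0) = ΣzᵢKᵢ − 1 = 0.143 and g(1) = 1 − Σzᵢ/Kᵢ = -0.293, so a root lies in (0, 1).
Newton–Raphson from ψ = 0.5:
  ψ = 0.500: g = -0.0367, g' = -0.378 → ψ = 0.403
  ψ = 0.403: g = -0.0010, g' = -0.360 → ψ = 0.400
Converged at ψ = 0.400.
Then V = ψ·F = 0.4005·319.8 = 128.1 mol/h and L = F − V = 191.7 mol/h.

L = 191.7 mol/h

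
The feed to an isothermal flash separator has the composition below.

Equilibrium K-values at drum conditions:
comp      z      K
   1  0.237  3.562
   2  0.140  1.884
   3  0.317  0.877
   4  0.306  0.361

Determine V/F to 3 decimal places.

Newton–Raphson from V/F = 0.49:
  V/F = 0.490: g = 0.0294, g' = -0.629 → V/F = 0.537
Converged at V/F = 0.537.

V/F = 0.537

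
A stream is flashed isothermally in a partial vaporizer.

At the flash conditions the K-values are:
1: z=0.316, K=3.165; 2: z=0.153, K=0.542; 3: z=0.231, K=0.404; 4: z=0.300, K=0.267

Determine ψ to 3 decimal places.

Rachford–Rice: g(ψ) = Σ zᵢ(Kᵢ−1)/(1+ψ(Kᵢ−1)) = 0.
Check two-phase: ΣzᵢKᵢ = 1.256 > 1 and Σzᵢ/Kᵢ = 2.078 > 1, so g(0) = 0.256 > 0 and g(1) = -1.078 < 0.
Newton–Raphson from ψ = 0.55:
  ψ = 0.550: g = -0.3546, g' = -1.000 → ψ = 0.195
  ψ = 0.195: g = -0.0087, g' = -1.095 → ψ = 0.187
  ψ = 0.187: g = 0.0001, g' = -1.108 → ψ = 0.188
Converged at ψ = 0.188.

ψ = 0.188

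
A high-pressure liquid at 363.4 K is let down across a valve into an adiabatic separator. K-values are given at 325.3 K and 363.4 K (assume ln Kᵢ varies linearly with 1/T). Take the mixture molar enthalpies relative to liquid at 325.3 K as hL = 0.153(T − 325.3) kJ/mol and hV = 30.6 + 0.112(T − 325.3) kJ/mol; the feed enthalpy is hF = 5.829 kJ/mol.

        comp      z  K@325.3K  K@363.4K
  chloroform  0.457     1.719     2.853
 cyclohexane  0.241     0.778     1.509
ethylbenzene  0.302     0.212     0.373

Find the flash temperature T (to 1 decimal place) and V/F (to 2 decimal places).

T = 328.1 K, V/F = 0.18

Adiabatic flash: solve Rachford–Rice at each trial T, then check hF = ψ·hV(T) + (1−ψ)·hL(T).
  T = 325.3 K: K = (1.719, 0.778, 0.212), RR gives ψ = 0.085, H_out = 2.606 kJ/mol
  T = 363.4 K: K = (2.853, 1.509, 0.373), RR gives ψ = 0.861, H_out = 30.833 kJ/mol
  T = 344.4 K: K = (2.247, 1.105, 0.286), RR gives ψ = 0.560, H_out = 19.619 kJ/mol
  T = 334.9 K: K = (1.974, 0.932, 0.247), RR gives ψ = 0.362, H_out = 12.410 kJ/mol
  T = 330.1 K: K = (1.844, 0.853, 0.229), RR gives ψ = 0.237, H_out = 7.937 kJ/mol
  T = 327.7 K: K = (1.781, 0.815, 0.221), RR gives ψ = 0.165, H_out = 5.398 kJ/mol
Linear interpolation between T = 327.7 (H_out = 5.398) and T = 330.1 (H_out = 7.937) on hF = 5.829 gives T ≈ 328.1 K, at which ψ = 0.18.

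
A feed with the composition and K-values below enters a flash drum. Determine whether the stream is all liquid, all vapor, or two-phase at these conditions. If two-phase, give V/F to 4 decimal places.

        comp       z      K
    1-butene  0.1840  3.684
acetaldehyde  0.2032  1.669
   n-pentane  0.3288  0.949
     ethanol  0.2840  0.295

ΣzᵢKᵢ = 1.4128; Σzᵢ/Kᵢ = 1.4809.
Both exceed 1, so a two-phase solution exists.
Material balance + equilibrium reduce to Σ zᵢ(Kᵢ−1)/(1+ψ(Kᵢ−1)) = 0.
Newton–Raphson from ψ = 0.44:
  ψ = 0.4400: g = 0.02405, g' = -0.6305 → ψ = 0.4781
  ψ = 0.4781: g = 0.00006, g' = -0.6286 → ψ = 0.4782
Converged at ψ = 0.4782.

two-phase, V/F = 0.4782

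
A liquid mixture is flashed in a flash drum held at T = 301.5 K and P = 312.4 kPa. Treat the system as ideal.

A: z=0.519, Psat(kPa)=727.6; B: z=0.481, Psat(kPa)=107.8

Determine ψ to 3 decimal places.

ψ = 0.431

Raoult's law: Kᵢ = Pᵢˢᵃᵗ/P = Pᵢˢᵃᵗ/312.4.
  K_A = 727.6/312.4 = 2.32907, K_B = 107.8/312.4 = 0.34507
Binary case is linear: z₁(K₁−1)(1+ψ(K₂−1)) + z₂(K₂−1)(1+ψ(K₁−1)) = 0
⇒ ψ = [z₁(K₁−1)+z₂(K₂−1)] / [−(K₁−1)(K₂−1)] = 0.3748/0.8704 = 0.431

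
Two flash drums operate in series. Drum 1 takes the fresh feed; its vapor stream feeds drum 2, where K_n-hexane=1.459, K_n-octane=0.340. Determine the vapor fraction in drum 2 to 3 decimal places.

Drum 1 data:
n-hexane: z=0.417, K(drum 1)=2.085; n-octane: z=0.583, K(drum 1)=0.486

Drum 1:
Material balance + equilibrium reduce to Σ zᵢ(Kᵢ−1)/(1+ψ₁(Kᵢ−1)) = 0.
Check two-phase: ΣzᵢKᵢ = 1.153 > 1 and Σzᵢ/Kᵢ = 1.400 > 1, so g(0) = 0.153 > 0 and g(1) = -0.400 < 0.
Iterate (Newton) starting at ψ₁ = 0.5:
  ψ₁ = 0.500: g = -0.1100, g' = -0.485 → ψ₁ = 0.273
  ψ₁ = 0.273: g = 0.0003, g' = -0.501 → ψ₁ = 0.274
Converged at ψ₁ = 0.274.
Drum-1 compositions:
  n-hexane: x = 0.321, y = 0.670
  n-octane: x = 0.679, y = 0.330
Drum-2 feed = drum-1 vapor: z₂ = (0.6702, 0.3298).
Drum 2:
Binary case is linear: z₁(K₁−1)(1+ψ₂(K₂−1)) + z₂(K₂−1)(1+ψ₂(K₁−1)) = 0
⇒ ψ₂ = [z₁(K₁−1)+z₂(K₂−1)] / [−(K₁−1)(K₂−1)] = 0.0900/0.3029 = 0.297
  n-hexane: x = 0.590, y = 0.861
  n-octane: x = 0.410, y = 0.139

V/F (drum 2) = 0.297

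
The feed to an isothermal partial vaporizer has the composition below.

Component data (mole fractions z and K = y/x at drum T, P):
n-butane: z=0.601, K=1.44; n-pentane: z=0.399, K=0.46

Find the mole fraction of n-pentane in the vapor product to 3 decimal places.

Material balance + equilibrium reduce to Σ zᵢ(Kᵢ−1)/(1+ψ(Kᵢ−1)) = 0.
Check two-phase: ΣzᵢKᵢ = 1.049 > 1 and Σzᵢ/Kᵢ = 1.285 > 1, so g(0) = 0.049 > 0 and g(1) = -0.285 < 0.
Iterate (Newton) starting at ψ = 0.5:
  ψ = 0.500: g = -0.0784, g' = -0.297 → ψ = 0.236
  ψ = 0.236: g = -0.0073, g' = -0.248 → ψ = 0.206
Converged at ψ = 0.206.
Compositions from xᵢ = zᵢ/(1+ψ(Kᵢ−1)), yᵢ = Kᵢxᵢ:
  n-butane: x = 0.551, y = 0.793
  n-pentane: x = 0.449, y = 0.207

y_n-pentane = 0.207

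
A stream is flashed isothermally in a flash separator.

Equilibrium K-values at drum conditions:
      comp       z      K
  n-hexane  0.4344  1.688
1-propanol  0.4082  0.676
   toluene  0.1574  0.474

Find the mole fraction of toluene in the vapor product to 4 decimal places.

Rachford–Rice: g(ψ) = Σ zᵢ(Kᵢ−1)/(1+ψ(Kᵢ−1)) = 0.
Feasibility: ΣzᵢKᵢ = 1.0838, Σzᵢ/Kᵢ = 1.1933 — both > 1, two phases present.
Iterate (Newton) starting at ψ = 0.53:
  ψ = 0.5300: g = -0.05546, g' = -0.2566 → ψ = 0.3139
  ψ = 0.3139: g = -0.00060, g' = -0.2546 → ψ = 0.3115
Converged at ψ = 0.3115.
Compositions from xᵢ = zᵢ/(1+ψ(Kᵢ−1)), yᵢ = Kᵢxᵢ:
  n-hexane: x = 0.3577, y = 0.6039
  1-propanol: x = 0.4540, y = 0.3069
  toluene: x = 0.1882, y = 0.0892

y_toluene = 0.0892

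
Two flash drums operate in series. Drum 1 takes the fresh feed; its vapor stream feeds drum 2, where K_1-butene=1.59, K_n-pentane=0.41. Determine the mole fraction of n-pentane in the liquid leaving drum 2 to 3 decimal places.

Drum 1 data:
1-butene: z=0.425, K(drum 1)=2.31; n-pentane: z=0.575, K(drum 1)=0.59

x_n-pentane (drum 2) = 0.500

Drum 1:
Let ψ₁ = V/F and solve Σ zᵢ(Kᵢ−1)/(1+ψ₁(Kᵢ−1)) = 0.
g(0) = ΣzᵢKᵢ − 1 = 0.321 and g(1) = 1 − Σzᵢ/Kᵢ = -0.159, so a root lies in (0, 1).
Newton iteration, ψ₁⁰ = 0.5:
  ψ₁ = 0.500: g = 0.0399, g' = -0.419 → ψ₁ = 0.595
  ψ₁ = 0.595: g = 0.0010, g' = -0.399 → ψ₁ = 0.598
Converged at ψ₁ = 0.598.
Drum-1 compositions:
  1-butene: x = 0.238, y = 0.551
  n-pentane: x = 0.762, y = 0.449
Drum-2 feed = drum-1 vapor: z₂ = (0.5506, 0.4494).
Drum 2:
Binary case is linear: z₁(K₁−1)(1+ψ₂(K₂−1)) + z₂(K₂−1)(1+ψ₂(K₁−1)) = 0
⇒ ψ₂ = [z₁(K₁−1)+z₂(K₂−1)] / [−(K₁−1)(K₂−1)] = 0.0598/0.3481 = 0.172
  1-butene: x = 0.500, y = 0.795
  n-pentane: x = 0.500, y = 0.205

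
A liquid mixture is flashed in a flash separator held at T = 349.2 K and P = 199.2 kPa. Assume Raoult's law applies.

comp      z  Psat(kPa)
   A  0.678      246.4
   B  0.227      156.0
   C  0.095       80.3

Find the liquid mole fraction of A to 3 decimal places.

x_A = 0.598

Raoult's law: Kᵢ = Pᵢˢᵃᵗ/P = Pᵢˢᵃᵗ/199.2.
  K_A = 246.4/199.2 = 1.23695, K_B = 156.0/199.2 = 0.78313, K_C = 80.3/199.2 = 0.40311
Let ψ = V/F and solve Σ zᵢ(Kᵢ−1)/(1+ψ(Kᵢ−1)) = 0.
Feasibility: ΣzᵢKᵢ = 1.055, Σzᵢ/Kᵢ = 1.074 — both > 1, two phases present.
Iterate (Newton) starting at ψ = 0.5:
  ψ = 0.500: g = 0.0076, g' = -0.113 → ψ = 0.567
  ψ = 0.567: g = -0.0003, g' = -0.121 → ψ = 0.565
Converged at ψ = 0.565.
Compositions from xᵢ = zᵢ/(1+ψ(Kᵢ−1)), yᵢ = Kᵢxᵢ:
  A: x = 0.598, y = 0.740
  B: x = 0.259, y = 0.203
  C: x = 0.143, y = 0.058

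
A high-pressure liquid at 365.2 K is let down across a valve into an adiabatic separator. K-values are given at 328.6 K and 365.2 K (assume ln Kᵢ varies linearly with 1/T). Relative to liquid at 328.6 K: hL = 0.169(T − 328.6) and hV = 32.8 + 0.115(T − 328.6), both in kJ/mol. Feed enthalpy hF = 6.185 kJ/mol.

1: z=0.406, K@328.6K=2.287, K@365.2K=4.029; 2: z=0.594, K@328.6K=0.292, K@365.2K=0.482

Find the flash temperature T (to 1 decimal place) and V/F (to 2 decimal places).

Adiabatic flash: solve Rachford–Rice at each trial T, then check hF = ψ·hV(T) + (1−ψ)·hL(T).
  T = 328.6 K: K = (2.287, 0.292), RR gives ψ = 0.112, H_out = 3.671 kJ/mol
  T = 365.2 K: K = (4.029, 0.482), RR gives ψ = 0.588, H_out = 24.300 kJ/mol
  T = 346.9 K: K = (3.081, 0.380), RR gives ψ = 0.370, H_out = 14.850 kJ/mol
  T = 337.8 K: K = (2.667, 0.335), RR gives ψ = 0.254, H_out = 9.758 kJ/mol
  T = 333.2 K: K = (2.473, 0.313), RR gives ψ = 0.187, H_out = 6.880 kJ/mol
  T = 330.9 K: K = (2.379, 0.302), RR gives ψ = 0.151, H_out = 5.325 kJ/mol
Linear interpolation between T = 330.9 (H_out = 5.325) and T = 333.2 (H_out = 6.880) on hF = 6.185 gives T ≈ 332.2 K, at which ψ = 0.17.

T = 332.2 K, V/F = 0.17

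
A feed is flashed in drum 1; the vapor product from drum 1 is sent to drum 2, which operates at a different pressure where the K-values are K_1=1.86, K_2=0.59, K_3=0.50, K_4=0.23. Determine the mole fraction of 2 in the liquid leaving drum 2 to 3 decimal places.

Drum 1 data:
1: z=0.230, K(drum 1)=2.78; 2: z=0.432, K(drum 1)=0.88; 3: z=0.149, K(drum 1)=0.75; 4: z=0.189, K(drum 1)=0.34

x_2 (drum 2) = 0.419

Drum 1:
Rachford–Rice: g(ψ₁) = Σ zᵢ(Kᵢ−1)/(1+ψ₁(Kᵢ−1)) = 0.
Check two-phase: ΣzᵢKᵢ = 1.196 > 1 and Σzᵢ/Kᵢ = 1.328 > 1, so g(0) = 0.196 > 0 and g(1) = -0.328 < 0.
Newton–Raphson from ψ₁ = 0.5:
  ψ₁ = 0.500: g = -0.0673, g' = -0.407 → ψ₁ = 0.335
  ψ₁ = 0.335: g = 0.0019, g' = -0.440 → ψ₁ = 0.339
Converged at ψ₁ = 0.339.
Drum-1 compositions:
  1: x = 0.143, y = 0.399
  2: x = 0.450, y = 0.396
  3: x = 0.163, y = 0.122
  4: x = 0.243, y = 0.083
Drum-2 feed = drum-1 vapor: z₂ = (0.3989, 0.3963, 0.1221, 0.0828).
Drum 2:
Newton–Raphson from ψ₂ = 0.35:
  ψ₂ = 0.350: g = -0.0873, g' = -0.402 → ψ₂ = 0.133
  ψ₂ = 0.133: g = -0.0004, g' = -0.408 → ψ₂ = 0.132
Converged at ψ₂ = 0.132.
  1: x = 0.358, y = 0.666
  2: x = 0.419, y = 0.247
  3: x = 0.131, y = 0.065
  4: x = 0.092, y = 0.021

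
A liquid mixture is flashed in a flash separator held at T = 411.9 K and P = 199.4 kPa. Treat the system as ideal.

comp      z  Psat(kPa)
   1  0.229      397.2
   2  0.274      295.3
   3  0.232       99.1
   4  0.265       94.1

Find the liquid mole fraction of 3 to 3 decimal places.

Raoult's law: Kᵢ = Pᵢˢᵃᵗ/P = Pᵢˢᵃᵗ/199.4.
  K_1 = 397.2/199.4 = 1.99198, K_2 = 295.3/199.4 = 1.48094, K_3 = 99.1/199.4 = 0.49699, K_4 = 94.1/199.4 = 0.47192
Let ψ = V/F and solve Σ zᵢ(Kᵢ−1)/(1+ψ(Kᵢ−1)) = 0.
Check two-phase: ΣzᵢKᵢ = 1.102 > 1 and Σzᵢ/Kᵢ = 1.328 > 1, so g(0) = 0.102 > 0 and g(1) = -0.328 < 0.
Newton–Raphson from ψ = 0.5:
  ψ = 0.500: g = -0.0880, g' = -0.383 → ψ = 0.270
  ψ = 0.270: g = -0.0026, g' = -0.369 → ψ = 0.263
Converged at ψ = 0.263.
Compositions from xᵢ = zᵢ/(1+ψ(Kᵢ−1)), yᵢ = Kᵢxᵢ:
  1: x = 0.182, y = 0.362
  2: x = 0.243, y = 0.360
  3: x = 0.267, y = 0.133
  4: x = 0.308, y = 0.145

x_3 = 0.267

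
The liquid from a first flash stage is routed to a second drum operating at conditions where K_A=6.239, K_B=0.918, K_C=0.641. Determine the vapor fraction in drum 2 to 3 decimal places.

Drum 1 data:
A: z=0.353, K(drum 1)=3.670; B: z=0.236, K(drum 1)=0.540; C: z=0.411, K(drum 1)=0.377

V/F (drum 2) = 0.486

Drum 1:
Let ψ₁ = V/F and solve Σ zᵢ(Kᵢ−1)/(1+ψ₁(Kᵢ−1)) = 0.
Check two-phase: ΣzᵢKᵢ = 1.578 > 1 and Σzᵢ/Kᵢ = 1.623 > 1, so g(0) = 0.578 > 0 and g(1) = -0.623 < 0.
Newton–Raphson from ψ₁ = 0.45:
  ψ₁ = 0.450: g = -0.0646, g' = -0.907 → ψ₁ = 0.379
  ψ₁ = 0.379: g = 0.0020, g' = -0.969 → ψ₁ = 0.381
Converged at ψ₁ = 0.381.
Drum-1 compositions:
  A: x = 0.175, y = 0.642
  B: x = 0.286, y = 0.155
  C: x = 0.539, y = 0.203
Drum-2 feed = drum-1 liquid: z₂ = (0.1750, 0.2861, 0.5388).
Drum 2:
Let ψ₂ = V/F and solve Σ zᵢ(Kᵢ−1)/(1+ψ₂(Kᵢ−1)) = 0.
Check two-phase: ΣzᵢKᵢ = 1.700 > 1 and Σzᵢ/Kᵢ = 1.180 > 1, so g(0) = 0.700 > 0 and g(1) = -0.180 < 0.
Iterate (Newton) starting at ψ₂ = 0.5:
  ψ₂ = 0.500: g = -0.0069, g' = -0.472 → ψ₂ = 0.485
  ψ₂ = 0.485: g = 0.0001, g' = -0.487 → ψ₂ = 0.486
Converged at ψ₂ = 0.486.
  A: x = 0.049, y = 0.308
  B: x = 0.298, y = 0.274
  C: x = 0.653, y = 0.418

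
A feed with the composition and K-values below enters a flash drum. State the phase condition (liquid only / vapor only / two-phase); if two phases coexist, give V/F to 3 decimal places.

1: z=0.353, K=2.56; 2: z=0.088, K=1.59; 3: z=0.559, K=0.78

ΣzᵢKᵢ = 1.480; Σzᵢ/Kᵢ = 0.910.
Since Σzᵢ/Kᵢ < 1 the mixture is above its dew point — single vapor phase.

vapor only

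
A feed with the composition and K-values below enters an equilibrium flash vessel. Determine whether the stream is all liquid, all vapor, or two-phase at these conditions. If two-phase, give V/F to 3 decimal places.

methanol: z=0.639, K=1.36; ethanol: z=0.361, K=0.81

all vapor

ΣzᵢKᵢ = 1.161; Σzᵢ/Kᵢ = 0.916.
Since Σzᵢ/Kᵢ < 1 the mixture is above its dew point — single vapor phase.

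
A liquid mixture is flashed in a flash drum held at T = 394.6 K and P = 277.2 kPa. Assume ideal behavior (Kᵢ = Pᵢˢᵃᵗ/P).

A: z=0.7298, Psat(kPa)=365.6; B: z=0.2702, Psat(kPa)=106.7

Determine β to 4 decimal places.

Raoult's law: Kᵢ = Pᵢˢᵃᵗ/P = Pᵢˢᵃᵗ/277.2.
  K_A = 365.6/277.2 = 1.318903, K_B = 106.7/277.2 = 0.384921
Binary case is linear: z₁(K₁−1)(1+β(K₂−1)) + z₂(K₂−1)(1+β(K₁−1)) = 0
⇒ β = [z₁(K₁−1)+z₂(K₂−1)] / [−(K₁−1)(K₂−1)] = 0.06654/0.19615 = 0.3392

β = 0.3392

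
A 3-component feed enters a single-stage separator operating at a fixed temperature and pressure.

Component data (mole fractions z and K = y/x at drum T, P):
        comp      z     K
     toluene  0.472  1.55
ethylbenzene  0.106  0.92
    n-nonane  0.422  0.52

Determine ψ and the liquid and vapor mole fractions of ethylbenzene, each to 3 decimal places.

ψ = 0.205, x_ethylbenzene = 0.108, y_ethylbenzene = 0.099

Material balance + equilibrium reduce to Σ zᵢ(Kᵢ−1)/(1+ψ(Kᵢ−1)) = 0.
Check two-phase: ΣzᵢKᵢ = 1.049 > 1 and Σzᵢ/Kᵢ = 1.231 > 1, so g(0) = 0.049 > 0 and g(1) = -0.231 < 0.
Iterate (Newton) starting at ψ = 0.5:
  ψ = 0.500: g = -0.0718, g' = -0.257 → ψ = 0.221
  ψ = 0.221: g = -0.0037, g' = -0.236 → ψ = 0.205
Converged at ψ = 0.205.
Compositions from xᵢ = zᵢ/(1+ψ(Kᵢ−1)), yᵢ = Kᵢxᵢ:
  toluene: x = 0.424, y = 0.657
  ethylbenzene: x = 0.108, y = 0.099
  n-nonane: x = 0.468, y = 0.243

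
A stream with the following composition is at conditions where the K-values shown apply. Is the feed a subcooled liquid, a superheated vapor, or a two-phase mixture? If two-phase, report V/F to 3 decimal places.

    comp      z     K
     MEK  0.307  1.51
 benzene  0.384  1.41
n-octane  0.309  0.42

ΣzᵢKᵢ = 1.135; Σzᵢ/Kᵢ = 1.211.
Both exceed 1, so a two-phase solution exists.
Newton iteration, ψ⁰ = 0.37:
  ψ = 0.370: g = 0.0402, g' = -0.274 → ψ = 0.517
  ψ = 0.517: g = -0.0022, g' = -0.306 → ψ = 0.510
Converged at ψ = 0.510.

two-phase, V/F = 0.510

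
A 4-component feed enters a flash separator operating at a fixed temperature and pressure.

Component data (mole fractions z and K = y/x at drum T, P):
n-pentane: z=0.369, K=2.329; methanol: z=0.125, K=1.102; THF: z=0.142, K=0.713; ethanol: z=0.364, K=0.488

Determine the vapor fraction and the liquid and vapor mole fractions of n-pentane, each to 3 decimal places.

Let ψ = V/F and solve Σ zᵢ(Kᵢ−1)/(1+ψ(Kᵢ−1)) = 0.
Feasibility: ΣzᵢKᵢ = 1.276, Σzᵢ/Kᵢ = 1.217 — both > 1, two phases present.
Newton iteration, ψ⁰ = 0.68:
  ψ = 0.680: g = -0.0670, g' = -0.424 → ψ = 0.522
  ψ = 0.522: g = -0.0005, g' = -0.422 → ψ = 0.520
Converged at ψ = 0.520.
Compositions from xᵢ = zᵢ/(1+ψ(Kᵢ−1)), yᵢ = Kᵢxᵢ:
  n-pentane: x = 0.218, y = 0.508
  methanol: x = 0.119, y = 0.131
  THF: x = 0.167, y = 0.119
  ethanol: x = 0.496, y = 0.242

ψ = 0.520, x_n-pentane = 0.218, y_n-pentane = 0.508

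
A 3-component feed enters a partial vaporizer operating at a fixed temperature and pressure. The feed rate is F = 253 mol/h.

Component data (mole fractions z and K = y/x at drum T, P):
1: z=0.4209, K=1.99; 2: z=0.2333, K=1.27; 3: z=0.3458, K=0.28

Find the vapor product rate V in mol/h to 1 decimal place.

V = 103.7 mol/h

Let ψ = V/F and solve Σ zᵢ(Kᵢ−1)/(1+ψ(Kᵢ−1)) = 0.
g(0) = ΣzᵢKᵢ − 1 = 0.2307 and g(1) = 1 − Σzᵢ/Kᵢ = -0.6302, so a root lies in (0, 1).
Iterate (Newton) starting at ψ = 0.53:
  ψ = 0.5300: g = -0.07421, g' = -0.6592 → ψ = 0.4174
  ψ = 0.4174: g = -0.00450, g' = -0.5867 → ψ = 0.4098
  ψ = 0.4098: g = -0.00001, g' = -0.5833 → ψ = 0.4097
Converged at ψ = 0.4097.
Then V = ψ·F = 0.4097·253 = 103.7 mol/h and L = F − V = 149.3 mol/h.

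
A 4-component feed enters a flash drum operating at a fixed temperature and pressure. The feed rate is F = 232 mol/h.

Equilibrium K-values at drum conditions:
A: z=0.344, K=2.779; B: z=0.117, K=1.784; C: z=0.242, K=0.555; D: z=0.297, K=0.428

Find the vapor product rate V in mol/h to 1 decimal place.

V = 121.1 mol/h

Material balance + equilibrium reduce to Σ zᵢ(Kᵢ−1)/(1+ψ(Kᵢ−1)) = 0.
Feasibility: ΣzᵢKᵢ = 1.426, Σzᵢ/Kᵢ = 1.319 — both > 1, two phases present.
Newton–Raphson from ψ = 0.5:
  ψ = 0.500: g = 0.0133, g' = -0.612 → ψ = 0.522
Converged at ψ = 0.522.
Then V = ψ·F = 0.5219·232 = 121.1 mol/h and L = F − V = 110.9 mol/h.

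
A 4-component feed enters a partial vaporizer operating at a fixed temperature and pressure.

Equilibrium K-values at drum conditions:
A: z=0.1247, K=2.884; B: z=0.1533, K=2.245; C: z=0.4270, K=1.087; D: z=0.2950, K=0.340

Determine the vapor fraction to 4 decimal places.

ψ = 0.4668

Let ψ = V/F and solve Σ zᵢ(Kᵢ−1)/(1+ψ(Kᵢ−1)) = 0.
Check two-phase: ΣzᵢKᵢ = 1.2682 > 1 and Σzᵢ/Kᵢ = 1.3720 > 1, so g(0) = 0.2682 > 0 and g(1) = -0.3720 < 0.
Newton–Raphson from ψ = 0.61:
  ψ = 0.6100: g = -0.07285, g' = -0.5356 → ψ = 0.4740
  ψ = 0.4740: g = -0.00352, g' = -0.4926 → ψ = 0.4668
Converged at ψ = 0.4668.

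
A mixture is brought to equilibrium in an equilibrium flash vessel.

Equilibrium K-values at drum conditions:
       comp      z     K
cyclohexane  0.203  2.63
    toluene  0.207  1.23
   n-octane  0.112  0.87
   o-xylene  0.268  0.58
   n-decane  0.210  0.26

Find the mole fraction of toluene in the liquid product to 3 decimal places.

Rachford–Rice: g(ψ) = Σ zᵢ(Kᵢ−1)/(1+ψ(Kᵢ−1)) = 0.
Check two-phase: ΣzᵢKᵢ = 1.096 > 1 and Σzᵢ/Kᵢ = 1.644 > 1, so g(0) = 0.096 > 0 and g(1) = -0.644 < 0.
Iterate (Newton) starting at ψ = 0.5:
  ψ = 0.500: g = -0.1797, g' = -0.540 → ψ = 0.167
  ψ = 0.167: g = -0.0075, g' = -0.550 → ψ = 0.154
Converged at ψ = 0.154.
Compositions from xᵢ = zᵢ/(1+ψ(Kᵢ−1)), yᵢ = Kᵢxᵢ:
  cyclohexane: x = 0.162, y = 0.427
  toluene: x = 0.200, y = 0.246
  n-octane: x = 0.114, y = 0.099
  o-xylene: x = 0.287, y = 0.166
  n-decane: x = 0.237, y = 0.062

x_toluene = 0.200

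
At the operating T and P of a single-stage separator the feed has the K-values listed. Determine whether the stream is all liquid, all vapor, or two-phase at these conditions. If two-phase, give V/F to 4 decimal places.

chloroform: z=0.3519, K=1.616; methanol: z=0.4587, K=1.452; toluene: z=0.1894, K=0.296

two-phase, V/F = 0.7869

ΣzᵢKᵢ = 1.2908; Σzᵢ/Kᵢ = 1.1735.
Both exceed 1, so a two-phase solution exists.
Rachford–Rice: g(ψ) = Σ zᵢ(Kᵢ−1)/(1+ψ(Kᵢ−1)) = 0.
Iterate (Newton) starting at ψ = 0.5:
  ψ = 0.5000: g = 0.12907, g' = -0.3639 → ψ = 0.8546
  ψ = 0.8546: g = -0.04317, g' = -0.6977 → ψ = 0.7928
  ψ = 0.7928: g = -0.00346, g' = -0.5918 → ψ = 0.7869
Converged at ψ = 0.7869.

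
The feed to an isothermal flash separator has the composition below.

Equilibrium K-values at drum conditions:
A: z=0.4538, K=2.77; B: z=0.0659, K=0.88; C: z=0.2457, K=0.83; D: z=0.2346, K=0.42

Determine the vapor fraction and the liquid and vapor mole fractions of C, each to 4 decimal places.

Newton iteration, ψ⁰ = 0.5:
  ψ = 0.5000: g = 0.18041, g' = -0.5662 → ψ = 0.8186
  ψ = 0.8186: g = 0.01162, g' = -0.5339 → ψ = 0.8404
  ψ = 0.8404: g = -0.00007, g' = -0.5410 → ψ = 0.8402
Converged at ψ = 0.8402.
Compositions from xᵢ = zᵢ/(1+ψ(Kᵢ−1)), yᵢ = Kᵢxᵢ:
  A: x = 0.1825, y = 0.5054
  B: x = 0.0733, y = 0.0645
  C: x = 0.2866, y = 0.2379
  D: x = 0.4576, y = 0.1922

ψ = 0.8402, x_C = 0.2866, y_C = 0.2379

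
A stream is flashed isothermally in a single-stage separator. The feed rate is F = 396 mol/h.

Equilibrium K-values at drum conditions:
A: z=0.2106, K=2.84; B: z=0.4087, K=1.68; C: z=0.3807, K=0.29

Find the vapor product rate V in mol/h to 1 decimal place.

V = 192.8 mol/h

Rachford–Rice: g(V/F) = Σ zᵢ(Kᵢ−1)/(1+V/F(Kᵢ−1)) = 0.
g(0) = ΣzᵢKᵢ − 1 = 0.3951 and g(1) = 1 − Σzᵢ/Kᵢ = -0.6302, so a root lies in (0, 1).
Iterate (Newton) starting at V/F = 0.51:
  V/F = 0.5100: g = -0.01747, g' = -0.7656 → V/F = 0.4872
  V/F = 0.4872: g = -0.00014, g' = -0.7534 → V/F = 0.4870
Converged at V/F = 0.4870.
Then V = V/F·F = 0.4870·396 = 192.8 mol/h and L = F − V = 203.2 mol/h.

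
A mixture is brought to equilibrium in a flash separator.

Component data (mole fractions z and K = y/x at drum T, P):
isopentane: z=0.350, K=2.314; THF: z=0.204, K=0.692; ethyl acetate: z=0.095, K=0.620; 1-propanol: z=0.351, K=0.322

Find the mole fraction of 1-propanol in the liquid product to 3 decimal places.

Rachford–Rice: g(V/F) = Σ zᵢ(Kᵢ−1)/(1+V/F(Kᵢ−1)) = 0.
g(0) = ΣzᵢKᵢ − 1 = 0.123 and g(1) = 1 − Σzᵢ/Kᵢ = -0.689, so a root lies in (0, 1).
Iterate (Newton) starting at V/F = 0.5:
  V/F = 0.500: g = -0.2013, g' = -0.637 → V/F = 0.184
  V/F = 0.184: g = -0.0070, g' = -0.640 → V/F = 0.173
Converged at V/F = 0.173.
Compositions from xᵢ = zᵢ/(1+V/F(Kᵢ−1)), yᵢ = Kᵢxᵢ:
  isopentane: x = 0.285, y = 0.660
  THF: x = 0.215, y = 0.149
  ethyl acetate: x = 0.102, y = 0.063
  1-propanol: x = 0.398, y = 0.128

x_1-propanol = 0.398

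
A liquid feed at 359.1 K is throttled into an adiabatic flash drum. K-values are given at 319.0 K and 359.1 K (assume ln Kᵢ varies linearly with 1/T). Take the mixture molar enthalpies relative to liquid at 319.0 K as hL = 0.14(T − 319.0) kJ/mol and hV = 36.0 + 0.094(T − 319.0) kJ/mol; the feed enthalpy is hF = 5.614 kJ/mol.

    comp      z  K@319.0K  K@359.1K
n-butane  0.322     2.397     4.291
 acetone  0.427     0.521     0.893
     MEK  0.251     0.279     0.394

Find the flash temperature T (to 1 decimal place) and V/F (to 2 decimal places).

Adiabatic flash: solve Rachford–Rice at each trial T, then check hF = ψ·hV(T) + (1−ψ)·hL(T).
  T = 319.0 K: K = (2.397, 0.521, 0.279), RR gives ψ = 0.080, H_out = 2.874 kJ/mol
  T = 359.1 K: K = (4.291, 0.893, 0.394), RR gives ψ = 0.712, H_out = 29.931 kJ/mol
  T = 339.1 K: K = (3.265, 0.694, 0.335), RR gives ψ = 0.409, H_out = 17.148 kJ/mol
  T = 329.1 K: K = (2.813, 0.604, 0.307), RR gives ψ = 0.255, H_out = 10.469 kJ/mol
  T = 324.1 K: K = (2.602, 0.562, 0.293), RR gives ψ = 0.172, H_out = 6.872 kJ/mol
  T = 321.6 K: K = (2.500, 0.542, 0.286), RR gives ψ = 0.128, H_out = 4.964 kJ/mol
  T = 322.9 K: K = (2.553, 0.552, 0.290), RR gives ψ = 0.151, H_out = 5.967 kJ/mol
Linear interpolation between T = 321.6 (H_out = 4.964) and T = 322.9 (H_out = 5.967) on hF = 5.614 gives T ≈ 322.4 K, at which ψ = 0.14.

T = 322.4 K, V/F = 0.14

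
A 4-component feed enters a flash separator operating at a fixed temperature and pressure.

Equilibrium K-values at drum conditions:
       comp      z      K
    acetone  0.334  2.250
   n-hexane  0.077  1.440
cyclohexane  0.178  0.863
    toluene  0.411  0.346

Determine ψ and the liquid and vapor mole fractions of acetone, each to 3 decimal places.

Material balance + equilibrium reduce to Σ zᵢ(Kᵢ−1)/(1+ψ(Kᵢ−1)) = 0.
Check two-phase: ΣzᵢKᵢ = 1.158 > 1 and Σzᵢ/Kᵢ = 1.596 > 1, so g(0) = 0.158 > 0 and g(1) = -0.596 < 0.
Newton iteration, ψ⁰ = 0.59:
  ψ = 0.590: g = -0.1970, g' = -0.652 → ψ = 0.288
  ψ = 0.288: g = -0.0195, g' = -0.564 → ψ = 0.253
  ψ = 0.253: g = 0.0001, g' = -0.569 → ψ = 0.254
Converged at ψ = 0.254.
Compositions from xᵢ = zᵢ/(1+ψ(Kᵢ−1)), yᵢ = Kᵢxᵢ:
  acetone: x = 0.254, y = 0.571
  n-hexane: x = 0.069, y = 0.100
  cyclohexane: x = 0.184, y = 0.159
  toluene: x = 0.493, y = 0.170

ψ = 0.254, x_acetone = 0.254, y_acetone = 0.571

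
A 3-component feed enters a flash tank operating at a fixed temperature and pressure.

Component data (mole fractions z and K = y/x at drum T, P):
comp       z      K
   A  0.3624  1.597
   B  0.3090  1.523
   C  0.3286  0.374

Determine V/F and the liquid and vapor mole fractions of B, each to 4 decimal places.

Rachford–Rice: g(V/F) = Σ zᵢ(Kᵢ−1)/(1+V/F(Kᵢ−1)) = 0.
g(0) = ΣzᵢKᵢ − 1 = 0.1723 and g(1) = 1 − Σzᵢ/Kᵢ = -0.3084, so a root lies in (0, 1).
Iterate (Newton) starting at V/F = 0.53:
  V/F = 0.5300: g = -0.01695, g' = -0.4147 → V/F = 0.4891
  V/F = 0.4891: g = -0.00034, g' = -0.3985 → V/F = 0.4883
Converged at V/F = 0.4883.
Compositions from xᵢ = zᵢ/(1+V/F(Kᵢ−1)), yᵢ = Kᵢxᵢ:
  A: x = 0.2806, y = 0.4481
  B: x = 0.2461, y = 0.3749
  C: x = 0.4733, y = 0.1770

V/F = 0.4883, x_B = 0.2461, y_B = 0.3749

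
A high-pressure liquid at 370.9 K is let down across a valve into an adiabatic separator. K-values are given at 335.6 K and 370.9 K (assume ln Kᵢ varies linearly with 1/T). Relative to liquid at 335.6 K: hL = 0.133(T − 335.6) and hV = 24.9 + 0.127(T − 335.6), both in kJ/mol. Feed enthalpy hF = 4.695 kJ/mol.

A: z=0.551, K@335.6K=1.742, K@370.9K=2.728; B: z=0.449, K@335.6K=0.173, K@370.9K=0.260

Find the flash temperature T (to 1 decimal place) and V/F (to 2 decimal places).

Adiabatic flash: solve Rachford–Rice at each trial T, then check hF = ψ·hV(T) + (1−ψ)·hL(T).
  T = 335.6 K: K = (1.742, 0.173), RR gives ψ = 0.061, H_out = 1.522 kJ/mol
  T = 370.9 K: K = (2.728, 0.260), RR gives ψ = 0.485, H_out = 16.663 kJ/mol
  T = 353.2 K: K = (2.203, 0.214), RR gives ψ = 0.328, H_out = 10.472 kJ/mol
  T = 344.4 K: K = (1.965, 0.193), RR gives ψ = 0.217, H_out = 6.573 kJ/mol
  T = 340.0 K: K = (1.852, 0.183), RR gives ψ = 0.147, H_out = 4.242 kJ/mol
  T = 342.2 K: K = (1.908, 0.188), RR gives ψ = 0.184, H_out = 5.448 kJ/mol
Linear interpolation between T = 340.0 (H_out = 4.242) and T = 342.2 (H_out = 5.448) on hF = 4.695 gives T ≈ 340.8 K, at which ψ = 0.16.

T = 340.8 K, V/F = 0.16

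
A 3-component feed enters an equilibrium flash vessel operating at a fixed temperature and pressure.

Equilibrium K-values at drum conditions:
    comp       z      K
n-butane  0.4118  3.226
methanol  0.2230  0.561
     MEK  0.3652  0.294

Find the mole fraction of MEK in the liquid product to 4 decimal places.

x_MEK = 0.5124

Newton iteration, V/F⁰ = 0.5:
  V/F = 0.5000: g = -0.09011, g' = -0.9624 → V/F = 0.4064
  V/F = 0.4064: g = 0.00058, g' = -0.9841 → V/F = 0.4070
Converged at V/F = 0.4070.
Compositions from xᵢ = zᵢ/(1+V/F(Kᵢ−1)), yᵢ = Kᵢxᵢ:
  n-butane: x = 0.2161, y = 0.6970
  methanol: x = 0.2715, y = 0.1523
  MEK: x = 0.5124, y = 0.1507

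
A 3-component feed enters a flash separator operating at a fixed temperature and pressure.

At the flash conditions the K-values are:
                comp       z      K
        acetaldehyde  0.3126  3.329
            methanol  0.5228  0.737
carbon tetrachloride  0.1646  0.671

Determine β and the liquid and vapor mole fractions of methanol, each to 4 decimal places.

β = 0.8225, x_methanol = 0.6671, y_methanol = 0.4917

Rachford–Rice: g(β) = Σ zᵢ(Kᵢ−1)/(1+β(Kᵢ−1)) = 0.
g(0) = ΣzᵢKᵢ − 1 = 0.5364 and g(1) = 1 − Σzᵢ/Kᵢ = -0.0486, so a root lies in (0, 1).
Newton iteration, β⁰ = 0.52:
  β = 0.5200: g = 0.10466, g' = -0.4213 → β = 0.7684
  β = 0.7684: g = 0.01618, g' = -0.3066 → β = 0.8212
  β = 0.8212: g = 0.00039, g' = -0.2922 → β = 0.8225
Converged at β = 0.8225.
Compositions from xᵢ = zᵢ/(1+β(Kᵢ−1)), yᵢ = Kᵢxᵢ:
  acetaldehyde: x = 0.1072, y = 0.3569
  methanol: x = 0.6671, y = 0.4917
  carbon tetrachloride: x = 0.2257, y = 0.1514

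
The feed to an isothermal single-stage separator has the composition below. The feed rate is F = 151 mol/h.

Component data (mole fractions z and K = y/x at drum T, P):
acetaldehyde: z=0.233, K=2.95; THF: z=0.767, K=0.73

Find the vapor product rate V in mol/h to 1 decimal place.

V = 70.9 mol/h

Let ψ = V/F and solve Σ zᵢ(Kᵢ−1)/(1+ψ(Kᵢ−1)) = 0.
Feasibility: ΣzᵢKᵢ = 1.247, Σzᵢ/Kᵢ = 1.130 — both > 1, two phases present.
Binary case is linear: z₁(K₁−1)(1+ψ(K₂−1)) + z₂(K₂−1)(1+ψ(K₁−1)) = 0
⇒ ψ = [z₁(K₁−1)+z₂(K₂−1)] / [−(K₁−1)(K₂−1)] = 0.2473/0.5265 = 0.470
Then V = ψ·F = 0.4696·151 = 70.9 mol/h and L = F − V = 80.1 mol/h.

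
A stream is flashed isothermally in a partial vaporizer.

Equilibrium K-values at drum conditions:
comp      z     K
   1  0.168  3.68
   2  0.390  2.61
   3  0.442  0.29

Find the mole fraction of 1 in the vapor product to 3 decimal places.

y_1 = 0.250

Rachford–Rice: g(ψ) = Σ zᵢ(Kᵢ−1)/(1+ψ(Kᵢ−1)) = 0.
Feasibility: ΣzᵢKᵢ = 1.764, Σzᵢ/Kᵢ = 1.719 — both > 1, two phases present.
Newton iteration, ψ⁰ = 0.5:
  ψ = 0.500: g = 0.0537, g' = -1.066 → ψ = 0.550
Converged at ψ = 0.550.
Compositions from xᵢ = zᵢ/(1+ψ(Kᵢ−1)), yᵢ = Kᵢxᵢ:
  1: x = 0.068, y = 0.250
  2: x = 0.207, y = 0.540
  3: x = 0.725, y = 0.210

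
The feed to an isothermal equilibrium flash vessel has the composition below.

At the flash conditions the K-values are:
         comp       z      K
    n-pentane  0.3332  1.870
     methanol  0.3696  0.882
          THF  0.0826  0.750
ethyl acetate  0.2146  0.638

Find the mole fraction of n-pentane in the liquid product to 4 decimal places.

x_n-pentane = 0.2047

Material balance + equilibrium reduce to Σ zᵢ(Kᵢ−1)/(1+ψ(Kᵢ−1)) = 0.
Check two-phase: ΣzᵢKᵢ = 1.1479 > 1 and Σzᵢ/Kᵢ = 1.0437 > 1, so g(0) = 0.1479 > 0 and g(1) = -0.0437 < 0.
Newton iteration, ψ⁰ = 0.5:
  ψ = 0.5000: g = 0.03721, g' = -0.1770 → ψ = 0.7103
  ψ = 0.7103: g = 0.00188, g' = -0.1611 → ψ = 0.7220
Converged at ψ = 0.7220.
Compositions from xᵢ = zᵢ/(1+ψ(Kᵢ−1)), yᵢ = Kᵢxᵢ:
  n-pentane: x = 0.2047, y = 0.3827
  methanol: x = 0.4040, y = 0.3563
  THF: x = 0.1008, y = 0.0756
  ethyl acetate: x = 0.2905, y = 0.1854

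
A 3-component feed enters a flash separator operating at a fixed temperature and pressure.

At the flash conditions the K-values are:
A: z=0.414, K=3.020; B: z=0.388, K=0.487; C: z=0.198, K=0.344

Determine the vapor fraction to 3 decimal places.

Material balance + equilibrium reduce to Σ zᵢ(Kᵢ−1)/(1+ψ(Kᵢ−1)) = 0.
g(0) = ΣzᵢKᵢ − 1 = 0.507 and g(1) = 1 − Σzᵢ/Kᵢ = -0.509, so a root lies in (0, 1).
Newton iteration, ψ⁰ = 0.33:
  ψ = 0.330: g = 0.0964, g' = -0.895 → ψ = 0.438
  ψ = 0.438: g = 0.0049, g' = -0.813 → ψ = 0.444
Converged at ψ = 0.444.

ψ = 0.444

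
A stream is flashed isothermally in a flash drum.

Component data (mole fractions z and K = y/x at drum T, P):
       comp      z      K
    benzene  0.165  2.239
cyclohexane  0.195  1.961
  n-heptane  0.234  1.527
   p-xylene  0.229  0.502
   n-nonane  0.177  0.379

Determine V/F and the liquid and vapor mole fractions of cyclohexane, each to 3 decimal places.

Rachford–Rice: g(V/F) = Σ zᵢ(Kᵢ−1)/(1+V/F(Kᵢ−1)) = 0.
Check two-phase: ΣzᵢKᵢ = 1.291 > 1 and Σzᵢ/Kᵢ = 1.250 > 1, so g(0) = 0.291 > 0 and g(1) = -0.250 < 0.
Newton–Raphson from V/F = 0.4:
  V/F = 0.400: g = 0.0852, g' = -0.461 → V/F = 0.585
  V/F = 0.585: g = -0.0008, g' = -0.478 → V/F = 0.583
Converged at V/F = 0.583.
Compositions from xᵢ = zᵢ/(1+V/F(Kᵢ−1)), yᵢ = Kᵢxᵢ:
  benzene: x = 0.096, y = 0.214
  cyclohexane: x = 0.125, y = 0.245
  n-heptane: x = 0.179, y = 0.273
  p-xylene: x = 0.323, y = 0.162
  n-nonane: x = 0.278, y = 0.105

V/F = 0.583, x_cyclohexane = 0.125, y_cyclohexane = 0.245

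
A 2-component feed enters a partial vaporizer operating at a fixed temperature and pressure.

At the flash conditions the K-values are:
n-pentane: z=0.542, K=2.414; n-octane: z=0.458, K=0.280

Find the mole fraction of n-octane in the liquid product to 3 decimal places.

Material balance + equilibrium reduce to Σ zᵢ(Kᵢ−1)/(1+ψ(Kᵢ−1)) = 0.
Check two-phase: ΣzᵢKᵢ = 1.437 > 1 and Σzᵢ/Kᵢ = 1.860 > 1, so g(0) = 0.437 > 0 and g(1) = -0.860 < 0.
Newton iteration, ψ⁰ = 0.31:
  ψ = 0.310: g = 0.1083, g' = -0.917 → ψ = 0.428
  ψ = 0.428: g = 0.0007, g' = -0.917 → ψ = 0.429
Converged at ψ = 0.429.
Compositions from xᵢ = zᵢ/(1+ψ(Kᵢ−1)), yᵢ = Kᵢxᵢ:
  n-pentane: x = 0.337, y = 0.814
  n-octane: x = 0.663, y = 0.186

x_n-octane = 0.663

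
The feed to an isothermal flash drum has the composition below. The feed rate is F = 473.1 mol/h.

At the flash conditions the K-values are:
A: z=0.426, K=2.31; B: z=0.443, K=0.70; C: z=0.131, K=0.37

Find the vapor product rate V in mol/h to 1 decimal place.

Newton iteration, V/F⁰ = 0.5:
  V/F = 0.500: g = 0.0604, g' = -0.433 → V/F = 0.639
  V/F = 0.639: g = 0.0010, g' = -0.423 → V/F = 0.642
Converged at V/F = 0.642.
Then V = V/F·F = 0.6419·473.1 = 303.7 mol/h and L = F − V = 169.4 mol/h.

V = 303.7 mol/h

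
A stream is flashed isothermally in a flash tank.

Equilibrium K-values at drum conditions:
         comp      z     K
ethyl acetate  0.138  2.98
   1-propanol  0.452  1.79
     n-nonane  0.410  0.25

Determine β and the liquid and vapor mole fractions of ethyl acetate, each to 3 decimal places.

Material balance + equilibrium reduce to Σ zᵢ(Kᵢ−1)/(1+β(Kᵢ−1)) = 0.
g(0) = ΣzᵢKᵢ − 1 = 0.323 and g(1) = 1 − Σzᵢ/Kᵢ = -0.939, so a root lies in (0, 1).
Iterate (Newton) starting at β = 0.5:
  β = 0.500: g = -0.0987, g' = -0.872 → β = 0.387
  β = 0.387: g = -0.0049, g' = -0.797 → β = 0.381
Converged at β = 0.381.
Compositions from xᵢ = zᵢ/(1+β(Kᵢ−1)), yᵢ = Kᵢxᵢ:
  ethyl acetate: x = 0.079, y = 0.235
  1-propanol: x = 0.348, y = 0.622
  n-nonane: x = 0.574, y = 0.143

β = 0.381, x_ethyl acetate = 0.079, y_ethyl acetate = 0.235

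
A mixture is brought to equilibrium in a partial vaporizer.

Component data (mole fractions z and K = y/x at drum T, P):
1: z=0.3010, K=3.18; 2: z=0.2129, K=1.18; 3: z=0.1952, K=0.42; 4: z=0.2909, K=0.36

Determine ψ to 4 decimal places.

Rachford–Rice: g(ψ) = Σ zᵢ(Kᵢ−1)/(1+ψ(Kᵢ−1)) = 0.
Check two-phase: ΣzᵢKᵢ = 1.3951 > 1 and Σzᵢ/Kᵢ = 1.5479 > 1, so g(0) = 0.3951 > 0 and g(1) = -0.5479 < 0.
Newton–Raphson from ψ = 0.6:
  ψ = 0.6000: g = -0.15698, g' = -0.7426 → ψ = 0.3886
  ψ = 0.3886: g = -0.00292, g' = -0.7458 → ψ = 0.3847
Converged at ψ = 0.3847.

ψ = 0.3847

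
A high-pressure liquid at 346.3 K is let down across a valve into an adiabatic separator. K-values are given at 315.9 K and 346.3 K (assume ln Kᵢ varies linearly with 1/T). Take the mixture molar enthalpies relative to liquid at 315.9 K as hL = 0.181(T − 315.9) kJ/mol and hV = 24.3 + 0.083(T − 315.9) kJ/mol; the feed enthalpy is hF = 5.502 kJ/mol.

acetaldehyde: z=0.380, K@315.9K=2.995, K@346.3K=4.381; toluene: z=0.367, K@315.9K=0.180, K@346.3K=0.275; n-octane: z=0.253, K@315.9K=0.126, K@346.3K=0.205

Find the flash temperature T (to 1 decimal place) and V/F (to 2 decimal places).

Adiabatic flash: solve Rachford–Rice at each trial T, then check hF = ψ·hV(T) + (1−ψ)·hL(T).
  T = 315.9 K: K = (2.995, 0.180, 0.126), RR gives ψ = 0.140, H_out = 3.413 kJ/mol
  T = 346.3 K: K = (4.381, 0.275, 0.205), RR gives ψ = 0.321, H_out = 12.337 kJ/mol
  T = 331.1 K: K = (3.654, 0.225, 0.163), RR gives ψ = 0.241, H_out = 8.244 kJ/mol
  T = 323.5 K: K = (3.316, 0.202, 0.144), RR gives ψ = 0.194, H_out = 5.955 kJ/mol
  T = 319.7 K: K = (3.153, 0.191, 0.135), RR gives ψ = 0.169, H_out = 4.722 kJ/mol
  T = 321.6 K: K = (3.234, 0.196, 0.139), RR gives ψ = 0.182, H_out = 5.347 kJ/mol
Linear interpolation between T = 321.6 (H_out = 5.347) and T = 323.5 (H_out = 5.955) on hF = 5.502 gives T ≈ 322.1 K, at which ψ = 0.19.

T = 322.1 K, V/F = 0.19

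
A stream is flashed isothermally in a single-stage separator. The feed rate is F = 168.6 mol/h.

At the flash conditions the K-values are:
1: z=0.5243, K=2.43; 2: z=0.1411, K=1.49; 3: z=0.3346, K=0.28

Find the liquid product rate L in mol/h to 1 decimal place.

Material balance + equilibrium reduce to Σ zᵢ(Kᵢ−1)/(1+β(Kᵢ−1)) = 0.
g(0) = ΣzᵢKᵢ − 1 = 0.5780 and g(1) = 1 − Σzᵢ/Kᵢ = -0.5055, so a root lies in (0, 1).
Newton iteration, β⁰ = 0.5:
  β = 0.5000: g = 0.11628, g' = -0.8099 → β = 0.6436
  β = 0.6436: g = -0.00595, g' = -0.9127 → β = 0.6371
  β = 0.6371: g = -0.00002, g' = -0.9052 → β = 0.6370
Converged at β = 0.6370.
Then V = β·F = 0.6370·168.6 = 107.4 mol/h and L = F − V = 61.2 mol/h.

L = 61.2 mol/h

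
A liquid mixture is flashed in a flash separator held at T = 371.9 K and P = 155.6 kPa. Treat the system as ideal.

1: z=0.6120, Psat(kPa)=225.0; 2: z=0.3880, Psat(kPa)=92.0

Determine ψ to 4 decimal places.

ψ = 0.6274

Raoult's law: Kᵢ = Pᵢˢᵃᵗ/P = Pᵢˢᵃᵗ/155.6.
  K_1 = 225.0/155.6 = 1.446015, K_2 = 92.0/155.6 = 0.591260
Material balance + equilibrium reduce to Σ zᵢ(Kᵢ−1)/(1+ψ(Kᵢ−1)) = 0.
Check two-phase: ΣzᵢKᵢ = 1.1144 > 1 and Σzᵢ/Kᵢ = 1.0795 > 1, so g(0) = 0.1144 > 0 and g(1) = -0.0795 < 0.
Iterate (Newton) starting at ψ = 0.5:
  ψ = 0.5000: g = 0.02386, g' = -0.1838 → ψ = 0.6298
  ψ = 0.6298: g = -0.00047, g' = -0.1918 → ψ = 0.6274
Converged at ψ = 0.6274.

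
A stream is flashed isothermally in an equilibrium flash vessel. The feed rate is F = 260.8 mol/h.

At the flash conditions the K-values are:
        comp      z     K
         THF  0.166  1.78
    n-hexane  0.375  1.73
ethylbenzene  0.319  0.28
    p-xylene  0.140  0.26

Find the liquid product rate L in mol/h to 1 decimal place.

L = 227.1 mol/h

Newton iteration, β⁰ = 0.32:
  β = 0.320: g = -0.1087, g' = -0.607 → β = 0.141
  β = 0.141: g = -0.0064, g' = -0.547 → β = 0.129
Converged at β = 0.129.
Then V = β·F = 0.1292·260.8 = 33.7 mol/h and L = F − V = 227.1 mol/h.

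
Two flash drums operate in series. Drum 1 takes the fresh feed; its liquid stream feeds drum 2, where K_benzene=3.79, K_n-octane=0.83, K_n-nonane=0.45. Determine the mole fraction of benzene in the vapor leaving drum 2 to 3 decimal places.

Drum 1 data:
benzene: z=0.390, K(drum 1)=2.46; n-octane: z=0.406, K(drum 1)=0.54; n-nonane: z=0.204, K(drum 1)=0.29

y_benzene (drum 2) = 0.400

Drum 1:
Rachford–Rice: g(ψ₁) = Σ zᵢ(Kᵢ−1)/(1+ψ₁(Kᵢ−1)) = 0.
Feasibility: ΣzᵢKᵢ = 1.238, Σzᵢ/Kᵢ = 1.614 — both > 1, two phases present.
Iterate (Newton) starting at ψ₁ = 0.39:
  ψ₁ = 0.390: g = -0.0651, g' = -0.662 → ψ₁ = 0.292
  ψ₁ = 0.292: g = 0.0010, g' = -0.687 → ψ₁ = 0.293
Converged at ψ₁ = 0.293.
Drum-1 compositions:
  benzene: x = 0.273, y = 0.672
  n-octane: x = 0.469, y = 0.253
  n-nonane: x = 0.258, y = 0.075
Drum-2 feed = drum-1 liquid: z₂ = (0.2731, 0.4693, 0.2576).
Drum 2:
Newton iteration, ψ₂⁰ = 0.5:
  ψ₂ = 0.500: g = 0.0356, g' = -0.535 → ψ₂ = 0.566
  ψ₂ = 0.566: g = 0.0012, g' = -0.500 → ψ₂ = 0.569
Converged at ψ₂ = 0.569.
  benzene: x = 0.106, y = 0.400
  n-octane: x = 0.520, y = 0.431
  n-nonane: x = 0.375, y = 0.169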